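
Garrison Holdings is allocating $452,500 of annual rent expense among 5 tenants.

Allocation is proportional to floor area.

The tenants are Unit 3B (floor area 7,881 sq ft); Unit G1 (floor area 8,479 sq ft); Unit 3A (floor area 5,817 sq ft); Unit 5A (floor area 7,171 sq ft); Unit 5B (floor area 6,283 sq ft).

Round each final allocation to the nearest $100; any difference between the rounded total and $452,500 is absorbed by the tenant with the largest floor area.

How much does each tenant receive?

Sum of floor area: 35,631.
Raw shares: Unit 3B 7,881/35,631 × $452,500 = 100,085.67; Unit G1 8,479/35,631 × $452,500 = 107,680.04; Unit 3A 5,817/35,631 × $452,500 = 73,873.66; Unit 5A 7,171/35,631 × $452,500 = 91,068.94; Unit 5B 6,283/35,631 × $452,500 = 79,791.68.
After rounding ($100): Unit 3B $100,100; Unit G1 $107,700; Unit 3A $73,900; Unit 5A $91,100; Unit 5B $79,800. Sum = $452,600.
Difference $452,500 − $452,600 = −$100 applied to largest floor area (Unit G1): Unit G1 becomes $107,600.

Unit 3B: $100,100 · Unit G1: $107,600 · Unit 3A: $73,900 · Unit 5A: $91,100 · Unit 5B: $79,800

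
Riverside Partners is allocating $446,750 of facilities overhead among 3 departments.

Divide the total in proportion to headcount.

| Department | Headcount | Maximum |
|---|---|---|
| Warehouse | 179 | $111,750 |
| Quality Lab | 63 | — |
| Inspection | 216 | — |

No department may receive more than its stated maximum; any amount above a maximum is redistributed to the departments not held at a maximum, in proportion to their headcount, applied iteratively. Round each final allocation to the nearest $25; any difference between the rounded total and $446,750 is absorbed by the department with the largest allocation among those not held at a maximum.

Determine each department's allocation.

Combined headcount = 458.
Unconstrained shares: Warehouse 174,603.17; Quality Lab 61,452.51; Inspection 210,694.32.
Cap binds for Warehouse ($111,750); balance $335,000 reallocated over remaining headcount 279.
Remaining shares: Quality Lab 75,645.16 → $75,650; Inspection 259,354.84 → $259,350.

Warehouse: $111,750 | Quality Lab: $75,650 | Inspection: $259,350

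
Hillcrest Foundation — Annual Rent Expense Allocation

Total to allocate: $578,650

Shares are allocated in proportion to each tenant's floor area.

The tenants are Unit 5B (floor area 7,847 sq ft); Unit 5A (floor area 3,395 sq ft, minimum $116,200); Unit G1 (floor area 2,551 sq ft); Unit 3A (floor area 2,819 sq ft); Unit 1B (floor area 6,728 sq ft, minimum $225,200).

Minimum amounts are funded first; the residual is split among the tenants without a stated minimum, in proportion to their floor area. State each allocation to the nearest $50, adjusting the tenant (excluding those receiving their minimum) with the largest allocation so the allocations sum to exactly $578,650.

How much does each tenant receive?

Minimums first: Unit 5A $116,200; Unit 1B $225,200. Residual $237,250.
Residual split over remaining floor area 13,217: Unit 5B 140,856.53 → $140,850; Unit G1 45,791.39 → $45,800; Unit 3A 50,602.08 → $50,600.

Unit 5B: $140,850 | Unit 5A: $116,200 | Unit G1: $45,800 | Unit 3A: $50,600 | Unit 1B: $225,200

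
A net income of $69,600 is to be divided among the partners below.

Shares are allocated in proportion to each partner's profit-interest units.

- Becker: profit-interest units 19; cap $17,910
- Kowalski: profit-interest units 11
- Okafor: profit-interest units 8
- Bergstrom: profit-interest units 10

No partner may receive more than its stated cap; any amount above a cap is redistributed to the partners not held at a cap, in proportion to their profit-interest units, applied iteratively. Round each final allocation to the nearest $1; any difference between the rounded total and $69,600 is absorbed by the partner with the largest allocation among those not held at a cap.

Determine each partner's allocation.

Sum of profit-interest units: 48.
Pro-rata shares before constraints: Becker 27,550.00; Kowalski 15,950.00; Okafor 11,600.00; Bergstrom 14,500.00.
Capped: Becker ($17,910); balance $51,690 reallocated over remaining profit-interest units 29.
Remaining shares: Kowalski 19,606.55 → $19,607; Okafor 14,259.31 → $14,259; Bergstrom 17,824.14 → $17,824.

Becker: $17,910 · Kowalski: $19,607 · Okafor: $14,259 · Bergstrom: $17,824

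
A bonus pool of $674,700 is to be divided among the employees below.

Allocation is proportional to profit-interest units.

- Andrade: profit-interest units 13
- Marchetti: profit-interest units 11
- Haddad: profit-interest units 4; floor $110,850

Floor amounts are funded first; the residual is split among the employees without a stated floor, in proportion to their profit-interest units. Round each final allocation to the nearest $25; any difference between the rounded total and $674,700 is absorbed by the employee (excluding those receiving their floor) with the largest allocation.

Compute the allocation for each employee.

Guaranteed amounts: Haddad $110,850. Residual $563,850.
Residual split over remaining profit-interest units 24: Andrade 305,418.75 → $305,425; Marchetti 258,431.25 → $258,425.

Andrade: $305,425; Marchetti: $258,425; Haddad: $110,850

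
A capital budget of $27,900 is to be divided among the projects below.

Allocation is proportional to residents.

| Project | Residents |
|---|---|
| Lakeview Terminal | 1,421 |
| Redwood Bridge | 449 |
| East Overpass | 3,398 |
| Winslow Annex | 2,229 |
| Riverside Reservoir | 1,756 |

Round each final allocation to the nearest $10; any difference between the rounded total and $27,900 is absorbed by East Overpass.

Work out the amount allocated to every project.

Combined residents = 9,253.
Proportional shares: Lakeview Terminal 1,421/9,253 × $27,900 = 4,284.65; Redwood Bridge 449/9,253 × $27,900 = 1,353.84; East Overpass 3,398/9,253 × $27,900 = 10,245.78; Winslow Annex 2,229/9,253 × $27,900 = 6,720.97; Riverside Reservoir 1,756/9,253 × $27,900 = 5,294.76.
After rounding ($10): Lakeview Terminal $4,280; Redwood Bridge $1,350; East Overpass $10,250; Winslow Annex $6,720; Riverside Reservoir $5,290. Sum = $27,890.
Difference $27,900 − $27,890 = +$10 applied to East Overpass: East Overpass becomes $10,260.

Lakeview Terminal: $4,280 | Redwood Bridge: $1,350 | East Overpass: $10,260 | Winslow Annex: $6,720 | Riverside Reservoir: $5,290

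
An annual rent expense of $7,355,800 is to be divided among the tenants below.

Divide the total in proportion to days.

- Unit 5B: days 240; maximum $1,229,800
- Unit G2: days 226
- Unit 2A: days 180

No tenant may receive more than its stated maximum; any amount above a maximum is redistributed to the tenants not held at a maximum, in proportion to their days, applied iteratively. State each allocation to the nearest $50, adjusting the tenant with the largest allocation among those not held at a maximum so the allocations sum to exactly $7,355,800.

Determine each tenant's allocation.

Total days = 646.
Pro-rata shares before constraints: Unit 5B 2,732,804.95; Unit G2 2,573,391.33; Unit 2A 2,049,603.72.
Capped: Unit 5B ($1,229,800); residual $6,126,000 reallocated over remaining days 406.
Redistributed shares: Unit G2 3,410,039.41 → $3,410,050; Unit 2A 2,715,960.59 → $2,715,950.

Unit 5B: $1,229,800; Unit G2: $3,410,050; Unit 2A: $2,715,950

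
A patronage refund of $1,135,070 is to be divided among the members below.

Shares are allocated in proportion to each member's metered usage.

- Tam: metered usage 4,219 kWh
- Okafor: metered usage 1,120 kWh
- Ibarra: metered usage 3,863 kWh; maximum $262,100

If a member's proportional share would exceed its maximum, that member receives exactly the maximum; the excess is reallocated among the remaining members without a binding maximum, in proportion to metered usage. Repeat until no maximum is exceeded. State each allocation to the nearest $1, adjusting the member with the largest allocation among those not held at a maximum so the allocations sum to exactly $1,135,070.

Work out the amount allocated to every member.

Combined metered usage = 9,202.
Pro-rata shares before constraints: Tam 520,415.16; Okafor 138,152.40; Ibarra 476,502.44.
Cap binds for Ibarra ($262,100); residual $872,970 reallocated over remaining metered usage 5,339.
Redistributed shares: Tam 689,840.87 → $689,841; Okafor 183,129.13 → $183,129.

Tam: $689,841 · Okafor: $183,129 · Ibarra: $262,100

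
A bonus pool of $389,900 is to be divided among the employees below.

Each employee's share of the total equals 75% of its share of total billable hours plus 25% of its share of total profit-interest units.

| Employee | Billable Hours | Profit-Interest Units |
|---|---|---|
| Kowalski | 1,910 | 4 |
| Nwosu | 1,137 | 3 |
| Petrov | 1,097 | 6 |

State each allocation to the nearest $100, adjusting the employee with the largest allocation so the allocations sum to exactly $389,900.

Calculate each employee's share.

Totals — billable hours 4,144, profit-interest units 13.
Blended shares (75% billable hours + 25% profit-interest units): Kowalski 0.4226; Nwosu 0.2635; Petrov 0.3139.
Proportional shares: Kowalski 164,773.14; Nwosu 102,727.63; Petrov 122,399.23.
After rounding ($100): Kowalski $164,800; Nwosu $102,700; Petrov $122,400. Sum = $389,900.
Sum already equals the total — no adjustment.

Kowalski: $164,800; Nwosu: $102,700; Petrov: $122,400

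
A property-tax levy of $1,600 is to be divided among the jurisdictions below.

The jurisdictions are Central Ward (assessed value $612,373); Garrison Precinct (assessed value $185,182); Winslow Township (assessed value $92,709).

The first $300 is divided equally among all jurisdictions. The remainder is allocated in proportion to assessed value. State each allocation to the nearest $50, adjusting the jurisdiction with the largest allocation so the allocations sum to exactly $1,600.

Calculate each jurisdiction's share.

Central Ward: $1,000 | Garrison Precinct: $350 | Winslow Township: $250

$300 shared equally gives $100 per jurisdiction.
Remainder $1,300 by assessed value (total 890,264): Central Ward 894.21 → $900; Garrison Precinct 270.41 → $250; Winslow Township 135.38 → $150.
Totals: Central Ward $100 + $900 = $1,000; Garrison Precinct $100 + $250 = $350; Winslow Township $100 + $150 = $250.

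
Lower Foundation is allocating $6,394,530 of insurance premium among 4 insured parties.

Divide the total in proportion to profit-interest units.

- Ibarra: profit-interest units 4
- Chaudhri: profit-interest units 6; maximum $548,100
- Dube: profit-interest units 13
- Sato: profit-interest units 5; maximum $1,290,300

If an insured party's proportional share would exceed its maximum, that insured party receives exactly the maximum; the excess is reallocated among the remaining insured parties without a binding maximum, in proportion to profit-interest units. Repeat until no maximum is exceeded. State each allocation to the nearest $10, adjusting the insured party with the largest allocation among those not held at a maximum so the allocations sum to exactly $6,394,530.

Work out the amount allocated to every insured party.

Sum of profit-interest units: 28.
Unconstrained shares: Ibarra 913,504.29; Chaudhri 1,370,256.43; Dube 2,968,888.93; Sato 1,141,880.36.
Capped: Chaudhri ($548,100); remaining pool $5,846,430 reallocated over remaining profit-interest units 22.
Capped: Sato ($1,290,300); remaining pool $4,556,130 reallocated over remaining profit-interest units 17.
Shares after redistribution: Ibarra 1,072,030.59 → $1,072,030; Dube 3,484,099.41 → $3,484,100.

Ibarra: $1,072,030 · Chaudhri: $548,100 · Dube: $3,484,100 · Sato: $1,290,300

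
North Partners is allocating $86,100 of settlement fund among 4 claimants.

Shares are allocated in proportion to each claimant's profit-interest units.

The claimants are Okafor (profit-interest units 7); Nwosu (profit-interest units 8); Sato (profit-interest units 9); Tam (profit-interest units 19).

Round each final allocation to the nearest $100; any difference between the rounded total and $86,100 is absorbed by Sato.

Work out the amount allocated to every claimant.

Sum of profit-interest units: 43.
Proportional shares: Okafor 7/43 × $86,100 = 14,016.28; Nwosu 8/43 × $86,100 = 16,018.60; Sato 9/43 × $86,100 = 18,020.93; Tam 19/43 × $86,100 = 38,044.19.
After rounding ($100): Okafor $14,000; Nwosu $16,000; Sato $18,000; Tam $38,000. Sum = $86,000.
Difference $86,100 − $86,000 = +$100 applied to Sato: Sato becomes $18,100.

Okafor: $14,000 | Nwosu: $16,000 | Sato: $18,100 | Tam: $38,000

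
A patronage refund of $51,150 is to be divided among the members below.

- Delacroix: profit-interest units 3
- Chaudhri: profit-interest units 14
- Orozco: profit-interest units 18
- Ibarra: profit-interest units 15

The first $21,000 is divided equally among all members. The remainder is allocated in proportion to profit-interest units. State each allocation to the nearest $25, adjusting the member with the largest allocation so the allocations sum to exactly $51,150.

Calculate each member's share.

Delacroix: $7,050 | Chaudhri: $13,700 | Orozco: $16,100 | Ibarra: $14,300

$21,000 shared equally gives $5,250 per member.
Remainder $30,150 by profit-interest units (total 50): Delacroix 1,809.00 → $1,800; Chaudhri 8,442.00 → $8,450; Orozco 10,854.00 → $10,850; Ibarra 9,045.00 → $9,050.
Totals: Delacroix $5,250 + $1,800 = $7,050; Chaudhri $5,250 + $8,450 = $13,700; Orozco $5,250 + $10,850 = $16,100; Ibarra $5,250 + $9,050 = $14,300.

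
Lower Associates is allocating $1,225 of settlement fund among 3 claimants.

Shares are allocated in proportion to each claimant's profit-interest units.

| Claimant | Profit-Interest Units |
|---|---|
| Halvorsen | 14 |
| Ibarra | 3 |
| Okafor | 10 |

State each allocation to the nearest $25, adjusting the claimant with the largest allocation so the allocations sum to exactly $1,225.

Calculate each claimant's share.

Profit-interest units total: 27.
Raw shares: Halvorsen 14/27 × $1,225 = 635.19; Ibarra 3/27 × $1,225 = 136.11; Okafor 10/27 × $1,225 = 453.70.
Rounded to nearest $25: Halvorsen $625; Ibarra $125; Okafor $450. Sum = $1,200.
Difference $1,225 − $1,200 = +$25 applied to largest allocation (Halvorsen): Halvorsen becomes $650.

Halvorsen: $650 · Ibarra: $125 · Okafor: $450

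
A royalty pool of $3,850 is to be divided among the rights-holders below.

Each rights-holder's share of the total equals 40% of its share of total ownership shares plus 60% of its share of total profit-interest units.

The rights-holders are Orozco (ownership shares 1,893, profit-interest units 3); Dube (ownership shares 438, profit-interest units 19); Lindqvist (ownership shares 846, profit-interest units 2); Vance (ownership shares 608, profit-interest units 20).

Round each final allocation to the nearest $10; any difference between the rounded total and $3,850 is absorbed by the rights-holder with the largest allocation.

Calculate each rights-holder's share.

Totals — ownership shares 3,785, profit-interest units 44.
Blended shares (40% ownership shares + 60% profit-interest units): Orozco 0.2410; Dube 0.3054; Lindqvist 0.1167; Vance 0.3370.
Proportional shares: Orozco 927.70; Dube 1,175.71; Lindqvist 449.21; Vance 1,297.38.
Rounded to nearest $10: Orozco $930; Dube $1,180; Lindqvist $450; Vance $1,300. Sum = $3,860.
Difference $3,850 − $3,860 = −$10 applied to largest allocation (Vance): Vance becomes $1,290.

Orozco: $930 | Dube: $1,180 | Lindqvist: $450 | Vance: $1,290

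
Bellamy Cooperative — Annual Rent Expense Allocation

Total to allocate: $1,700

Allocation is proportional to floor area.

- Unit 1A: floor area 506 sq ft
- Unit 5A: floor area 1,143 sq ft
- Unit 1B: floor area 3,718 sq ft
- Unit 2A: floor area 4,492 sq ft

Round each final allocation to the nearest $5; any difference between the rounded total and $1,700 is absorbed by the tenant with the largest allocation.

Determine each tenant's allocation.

Total floor area = 9,859.
Pro-rata amounts: Unit 1A 506/9,859 × $1,700 = 87.25; Unit 5A 1,143/9,859 × $1,700 = 197.09; Unit 1B 3,718/9,859 × $1,700 = 641.10; Unit 2A 4,492/9,859 × $1,700 = 774.56.
At nearest $5: Unit 1A $85; Unit 5A $195; Unit 1B $640; Unit 2A $775. Sum = $1,695.
Difference $1,700 − $1,695 = +$5 applied to largest allocation (Unit 2A): Unit 2A becomes $780.

Unit 1A: $85 | Unit 5A: $195 | Unit 1B: $640 | Unit 2A: $780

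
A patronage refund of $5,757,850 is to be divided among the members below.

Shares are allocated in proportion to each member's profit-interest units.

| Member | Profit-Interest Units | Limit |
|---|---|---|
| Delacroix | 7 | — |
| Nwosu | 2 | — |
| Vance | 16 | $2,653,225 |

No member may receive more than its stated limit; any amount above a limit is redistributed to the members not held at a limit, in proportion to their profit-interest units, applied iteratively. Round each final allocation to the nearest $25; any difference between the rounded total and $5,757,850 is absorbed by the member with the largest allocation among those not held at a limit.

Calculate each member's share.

Delacroix: $2,414,700 | Nwosu: $689,925 | Vance: $2,653,225

Profit-interest units total: 25.
Pro-rata shares before constraints: Delacroix 1,612,198.00; Nwosu 460,628.00; Vance 3,685,024.00.
Capped: Vance ($2,653,225); balance $3,104,625 reallocated over remaining profit-interest units 9.
Redistributed shares: Delacroix 2,414,708.33 → $2,414,700; Nwosu 689,916.67 → $689,925.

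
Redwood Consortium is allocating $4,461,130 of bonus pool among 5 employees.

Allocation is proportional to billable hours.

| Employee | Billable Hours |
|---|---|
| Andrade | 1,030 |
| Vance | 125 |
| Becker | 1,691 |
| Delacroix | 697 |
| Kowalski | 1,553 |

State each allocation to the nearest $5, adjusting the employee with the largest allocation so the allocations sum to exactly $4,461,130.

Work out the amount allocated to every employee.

Andrade: $901,680 · Vance: $109,425 · Becker: $1,480,335 · Delacroix: $610,165 · Kowalski: $1,359,525

Total billable hours = 5,096.
Proportional shares: Andrade 1,030/5,096 × $4,461,130 = 901,680.51; Vance 125/5,096 × $4,461,130 = 109,427.25; Becker 1,691/5,096 × $4,461,130 = 1,480,331.80; Delacroix 697/5,096 × $4,461,130 = 610,166.33; Kowalski 1,553/5,096 × $4,461,130 = 1,359,524.11.
Rounded to nearest $5: Andrade $901,680; Vance $109,425; Becker $1,480,330; Delacroix $610,165; Kowalski $1,359,525. Sum = $4,461,125.
Difference $4,461,130 − $4,461,125 = +$5 applied to largest allocation (Becker): Becker becomes $1,480,335.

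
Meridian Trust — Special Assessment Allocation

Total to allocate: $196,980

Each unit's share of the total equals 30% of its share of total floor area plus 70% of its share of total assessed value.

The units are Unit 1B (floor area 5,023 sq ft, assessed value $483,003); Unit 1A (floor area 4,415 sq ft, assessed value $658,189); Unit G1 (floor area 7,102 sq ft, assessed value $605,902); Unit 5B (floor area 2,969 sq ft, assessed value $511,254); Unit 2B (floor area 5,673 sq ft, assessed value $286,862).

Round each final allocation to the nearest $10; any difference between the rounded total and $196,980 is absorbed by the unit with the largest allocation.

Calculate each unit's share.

Floor area total 25,182; assessed value total 2,545,210.
Blended shares (30% floor area + 70% assessed value): Unit 1B 0.1927; Unit 1A 0.2336; Unit G1 0.2512; Unit 5B 0.1760; Unit 2B 0.1465.
Unrounded shares: Unit 1B 37,953.90; Unit 1A 46,017.77; Unit G1 49,490.66; Unit 5B 34,664.32; Unit 2B 28,853.36.
After rounding ($10): Unit 1B $37,950; Unit 1A $46,020; Unit G1 $49,490; Unit 5B $34,660; Unit 2B $28,850. Sum = $196,970.
Difference $196,980 − $196,970 = +$10 applied to largest allocation (Unit G1): Unit G1 becomes $49,500.

Unit 1B: $37,950 | Unit 1A: $46,020 | Unit G1: $49,500 | Unit 5B: $34,660 | Unit 2B: $28,850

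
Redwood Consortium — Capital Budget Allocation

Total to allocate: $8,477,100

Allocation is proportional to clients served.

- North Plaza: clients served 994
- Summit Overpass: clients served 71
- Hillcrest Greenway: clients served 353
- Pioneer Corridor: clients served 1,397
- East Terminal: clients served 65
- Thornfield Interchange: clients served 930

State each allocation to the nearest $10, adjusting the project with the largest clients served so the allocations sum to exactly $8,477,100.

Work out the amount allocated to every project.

Combined clients served = 3,810.
Proportional shares: North Plaza 994/3,810 × $8,477,100 = 2,211,610.87; Summit Overpass 71/3,810 × $8,477,100 = 157,972.20; Hillcrest Greenway 353/3,810 × $8,477,100 = 785,411.10; Pioneer Corridor 1,397/3,810 × $8,477,100 = 3,108,270.00; East Terminal 65/3,810 × $8,477,100 = 144,622.44; Thornfield Interchange 930/3,810 × $8,477,100 = 2,069,213.39.
At nearest $10: North Plaza $2,211,610; Summit Overpass $157,970; Hillcrest Greenway $785,410; Pioneer Corridor $3,108,270; East Terminal $144,620; Thornfield Interchange $2,069,210. Sum = $8,477,090.
Difference $8,477,100 − $8,477,090 = +$10 applied to largest clients served (Pioneer Corridor): Pioneer Corridor becomes $3,108,280.

North Plaza: $2,211,610; Summit Overpass: $157,970; Hillcrest Greenway: $785,410; Pioneer Corridor: $3,108,280; East Terminal: $144,620; Thornfield Interchange: $2,069,210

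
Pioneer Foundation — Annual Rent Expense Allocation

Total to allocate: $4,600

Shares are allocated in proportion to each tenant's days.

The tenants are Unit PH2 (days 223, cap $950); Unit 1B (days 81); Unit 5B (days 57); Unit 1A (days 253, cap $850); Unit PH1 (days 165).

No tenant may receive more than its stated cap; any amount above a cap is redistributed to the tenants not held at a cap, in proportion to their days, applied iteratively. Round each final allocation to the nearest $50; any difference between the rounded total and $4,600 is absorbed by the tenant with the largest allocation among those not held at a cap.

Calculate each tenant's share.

Total days = 779.
Pro-rata shares before constraints: Unit PH2 1,316.82; Unit 1B 478.31; Unit 5B 336.59; Unit 1A 1,493.97; Unit PH1 974.33.
Cap binds for Unit PH2 ($950), Unit 1A ($850); residual $2,800 reallocated over remaining days 303.
Redistributed shares: Unit 1B 748.51 → $750; Unit 5B 526.73 → $550; Unit PH1 1,524.75 → $1,500.

Unit PH2: $950 · Unit 1B: $750 · Unit 5B: $550 · Unit 1A: $850 · Unit PH1: $1,500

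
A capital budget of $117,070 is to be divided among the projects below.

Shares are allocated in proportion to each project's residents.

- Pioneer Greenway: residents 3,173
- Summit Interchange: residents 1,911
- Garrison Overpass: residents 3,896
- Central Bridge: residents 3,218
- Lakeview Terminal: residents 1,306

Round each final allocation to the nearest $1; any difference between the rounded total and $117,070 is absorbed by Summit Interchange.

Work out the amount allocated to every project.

Pioneer Greenway: $27,508 · Summit Interchange: $16,566 · Garrison Overpass: $33,776 · Central Bridge: $27,898 · Lakeview Terminal: $11,322

Residents total: 13,504.
Unrounded shares: Pioneer Greenway 3,173/13,504 × $117,070 = 27,507.64; Summit Interchange 1,911/13,504 × $117,070 = 16,567.00; Garrison Overpass 3,896/13,504 × $117,070 = 33,775.53; Central Bridge 3,218/13,504 × $117,070 = 27,897.75; Lakeview Terminal 1,306/13,504 × $117,070 = 11,322.08.
Rounded to nearest $1: Pioneer Greenway $27,508; Summit Interchange $16,567; Garrison Overpass $33,776; Central Bridge $27,898; Lakeview Terminal $11,322. Sum = $117,071.
Difference $117,070 − $117,071 = −$1 applied to Summit Interchange: Summit Interchange becomes $16,566.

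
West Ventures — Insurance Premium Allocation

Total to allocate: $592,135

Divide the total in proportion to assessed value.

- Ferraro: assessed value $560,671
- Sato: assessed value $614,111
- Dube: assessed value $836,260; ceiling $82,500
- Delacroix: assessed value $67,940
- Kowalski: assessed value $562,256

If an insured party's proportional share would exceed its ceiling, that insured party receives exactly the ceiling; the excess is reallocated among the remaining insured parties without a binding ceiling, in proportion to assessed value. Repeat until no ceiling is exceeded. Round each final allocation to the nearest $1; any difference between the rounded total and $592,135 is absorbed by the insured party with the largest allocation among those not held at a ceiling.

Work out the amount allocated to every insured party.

Ferraro: $158,305 · Sato: $173,394 · Dube: $82,500 · Delacroix: $19,183 · Kowalski: $158,753

Combined assessed value = 2,641,238.
Unconstrained shares: Ferraro 125,695.95; Sato 137,676.58; Dube 187,479.82; Delacroix 15,231.36; Kowalski 126,051.29.
Cap binds for Dube ($82,500); balance $509,635 reallocated over remaining assessed value 1,804,978.
Redistributed shares: Ferraro 158,305.29 → $158,305; Sato 173,394.06 → $173,394; Delacroix 19,182.84 → $19,183; Kowalski 158,752.81 → $158,753.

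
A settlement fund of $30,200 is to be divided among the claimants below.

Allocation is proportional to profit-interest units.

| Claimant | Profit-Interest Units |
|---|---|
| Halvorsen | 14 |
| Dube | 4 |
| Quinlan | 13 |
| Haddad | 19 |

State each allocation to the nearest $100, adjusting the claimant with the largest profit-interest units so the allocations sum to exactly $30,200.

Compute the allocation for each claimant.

Sum of profit-interest units: 14 + 4 + 13 + 19 = 50.
Pro-rata amounts: Halvorsen 8,456.00; Dube 2,416.00; Quinlan 7,852.00; Haddad 11,476.00.
After rounding ($100): Halvorsen $8,500; Dube $2,400; Quinlan $7,900; Haddad $11,500. Sum = $30,300.
Difference $30,200 − $30,300 = −$100 applied to largest profit-interest units (Haddad): Haddad becomes $11,400.

Halvorsen: $8,500 · Dube: $2,400 · Quinlan: $7,900 · Haddad: $11,400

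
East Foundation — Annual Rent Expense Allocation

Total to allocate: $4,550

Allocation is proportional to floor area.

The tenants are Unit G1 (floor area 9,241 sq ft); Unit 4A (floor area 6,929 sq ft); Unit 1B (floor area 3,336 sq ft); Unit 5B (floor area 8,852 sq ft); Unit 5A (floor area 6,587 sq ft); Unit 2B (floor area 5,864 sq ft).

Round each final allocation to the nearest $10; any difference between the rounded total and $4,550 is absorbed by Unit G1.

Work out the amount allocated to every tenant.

Unit G1: $1,040 · Unit 4A: $770 · Unit 1B: $370 · Unit 5B: $990 · Unit 5A: $730 · Unit 2B: $650

Total floor area = 40,809.
Unrounded shares: Unit G1 9,241/40,809 × $4,550 = 1,030.33; Unit 4A 6,929/40,809 × $4,550 = 772.55; Unit 1B 3,336/40,809 × $4,550 = 371.95; Unit 5B 8,852/40,809 × $4,550 = 986.95; Unit 5A 6,587/40,809 × $4,550 = 734.42; Unit 2B 5,864/40,809 × $4,550 = 653.81.
At nearest $10: Unit G1 $1,030; Unit 4A $770; Unit 1B $370; Unit 5B $990; Unit 5A $730; Unit 2B $650. Sum = $4,540.
Difference $4,550 − $4,540 = +$10 applied to Unit G1: Unit G1 becomes $1,040.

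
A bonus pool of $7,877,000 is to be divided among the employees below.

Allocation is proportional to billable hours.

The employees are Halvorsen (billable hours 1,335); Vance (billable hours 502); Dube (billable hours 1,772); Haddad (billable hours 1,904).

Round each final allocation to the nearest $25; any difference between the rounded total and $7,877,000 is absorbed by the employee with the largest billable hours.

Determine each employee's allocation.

Halvorsen: $1,907,450; Vance: $717,250; Dube: $2,531,850; Haddad: $2,720,450

Billable hours total: 1,335 + 502 + 1,772 + 1,904 = 5,513.
Unrounded shares: Halvorsen 1,907,454.20; Vance 717,259.93; Dube 2,531,841.83; Haddad 2,720,444.04.
After rounding ($25): Halvorsen $1,907,450; Vance $717,250; Dube $2,531,850; Haddad $2,720,450. Sum = $7,877,000.
No rounding difference to absorb.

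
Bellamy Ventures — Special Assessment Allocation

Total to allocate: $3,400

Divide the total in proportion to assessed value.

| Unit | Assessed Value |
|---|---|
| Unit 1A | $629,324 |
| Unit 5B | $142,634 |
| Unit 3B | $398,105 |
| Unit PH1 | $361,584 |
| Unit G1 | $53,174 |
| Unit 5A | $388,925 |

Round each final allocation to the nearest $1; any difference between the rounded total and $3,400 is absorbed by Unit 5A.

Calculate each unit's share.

Assessed value total: 1,973,746.
Raw shares: Unit 1A 629,324/1,973,746 × $3,400 = 1,084.08; Unit 5B 142,634/1,973,746 × $3,400 = 245.70; Unit 3B 398,105/1,973,746 × $3,400 = 685.78; Unit PH1 361,584/1,973,746 × $3,400 = 622.87; Unit G1 53,174/1,973,746 × $3,400 = 91.60; Unit 5A 388,925/1,973,746 × $3,400 = 669.97.
After rounding ($1): Unit 1A $1,084; Unit 5B $246; Unit 3B $686; Unit PH1 $623; Unit G1 $92; Unit 5A $670. Sum = $3,401.
Difference $3,400 − $3,401 = −$1 applied to Unit 5A: Unit 5A becomes $669.

Unit 1A: $1,084 | Unit 5B: $246 | Unit 3B: $686 | Unit PH1: $623 | Unit G1: $92 | Unit 5A: $669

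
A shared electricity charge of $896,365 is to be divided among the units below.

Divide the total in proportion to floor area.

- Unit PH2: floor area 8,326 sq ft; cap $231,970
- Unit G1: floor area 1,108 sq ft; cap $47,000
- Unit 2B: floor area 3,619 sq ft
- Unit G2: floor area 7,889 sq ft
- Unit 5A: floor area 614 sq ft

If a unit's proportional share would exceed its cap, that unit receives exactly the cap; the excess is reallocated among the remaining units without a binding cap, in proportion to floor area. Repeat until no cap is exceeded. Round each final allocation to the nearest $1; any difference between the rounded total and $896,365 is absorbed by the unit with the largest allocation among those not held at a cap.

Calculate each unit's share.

Total floor area = 21,556.
Proportional shares (ignoring caps): Unit PH2 346,220.77; Unit G1 46,074.06; Unit 2B 150,489.19; Unit G2 328,048.96; Unit 5A 25,532.01.
Held at cap: Unit PH2 ($231,970); balance $664,395 reallocated over remaining floor area 13,230.
Held at cap: Unit G1 ($47,000); balance $617,395 reallocated over remaining floor area 12,122.
Shares after redistribution: Unit 2B 184,322.10 → $184,322; Unit G2 401,800.79 → $401,801; Unit 5A 31,272.11 → $31,272.

Unit PH2: $231,970 · Unit G1: $47,000 · Unit 2B: $184,322 · Unit G2: $401,801 · Unit 5A: $31,272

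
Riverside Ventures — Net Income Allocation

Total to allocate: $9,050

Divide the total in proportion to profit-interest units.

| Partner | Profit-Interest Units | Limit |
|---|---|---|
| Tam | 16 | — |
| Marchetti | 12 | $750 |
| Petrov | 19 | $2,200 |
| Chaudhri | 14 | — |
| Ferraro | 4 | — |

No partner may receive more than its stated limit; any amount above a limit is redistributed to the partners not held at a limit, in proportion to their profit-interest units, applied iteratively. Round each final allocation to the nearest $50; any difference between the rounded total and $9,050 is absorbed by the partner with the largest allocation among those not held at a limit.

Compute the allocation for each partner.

Sum of profit-interest units: 65.
Proportional shares (ignoring caps): Tam 2,227.69; Marchetti 1,670.77; Petrov 2,645.38; Chaudhri 1,949.23; Ferraro 556.92.
Cap binds for Marchetti ($750), Petrov ($2,200); residual $6,100 reallocated over remaining profit-interest units 34.
Shares after redistribution: Tam 2,870.59 → $2,850; Chaudhri 2,511.76 → $2,500; Ferraro 717.65 → $700.
Rounding difference +$50 applied to Tam → $2,900.

Tam: $2,900 | Marchetti: $750 | Petrov: $2,200 | Chaudhri: $2,500 | Ferraro: $700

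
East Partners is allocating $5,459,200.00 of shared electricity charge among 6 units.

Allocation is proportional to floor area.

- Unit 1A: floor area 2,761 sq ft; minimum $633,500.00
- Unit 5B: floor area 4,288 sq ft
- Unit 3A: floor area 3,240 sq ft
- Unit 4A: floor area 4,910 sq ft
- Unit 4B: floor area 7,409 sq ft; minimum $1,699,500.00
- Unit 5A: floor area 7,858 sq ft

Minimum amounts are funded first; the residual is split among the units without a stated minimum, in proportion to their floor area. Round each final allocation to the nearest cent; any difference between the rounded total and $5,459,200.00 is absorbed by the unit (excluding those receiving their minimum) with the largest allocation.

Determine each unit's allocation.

Unit 1A: $633,500.00 | Unit 5B: $660,482.14 | Unit 3A: $499,058.34 | Unit 4A: $756,289.02 | Unit 4B: $1,699,500.00 | Unit 5A: $1,210,370.50

Minimums first: Unit 1A $633,500.00; Unit 4B $1,699,500.00. Remaining pool $3,126,200.00.
Remaining pool split over remaining floor area 20,296: Unit 5B 660,482.1443 → $660,482.14; Unit 3A 499,058.3366 → $499,058.34; Unit 4A 756,289.0225 → $756,289.02; Unit 5A 1,210,370.4966 → $1,210,370.50.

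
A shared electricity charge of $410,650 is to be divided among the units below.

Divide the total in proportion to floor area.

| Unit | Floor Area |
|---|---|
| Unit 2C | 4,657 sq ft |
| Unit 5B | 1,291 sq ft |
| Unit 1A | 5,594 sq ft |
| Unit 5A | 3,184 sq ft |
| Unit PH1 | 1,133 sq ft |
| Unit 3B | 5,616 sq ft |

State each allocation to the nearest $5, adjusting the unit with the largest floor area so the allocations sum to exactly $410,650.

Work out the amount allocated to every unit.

Sum of floor area: 4,657 + 1,291 + 5,594 + 3,184 + 1,133 + 5,616 = 21,475.
Pro-rata amounts: Unit 2C 89,052.25; Unit 5B 24,686.81; Unit 1A 106,969.78; Unit 5A 60,885.20; Unit PH1 21,665.49; Unit 3B 107,390.47.
After rounding ($5): Unit 2C $89,050; Unit 5B $24,685; Unit 1A $106,970; Unit 5A $60,885; Unit PH1 $21,665; Unit 3B $107,390. Sum = $410,645.
Difference $410,650 − $410,645 = +$5 applied to largest floor area (Unit 3B): Unit 3B becomes $107,395.

Unit 2C: $89,050 · Unit 5B: $24,685 · Unit 1A: $106,970 · Unit 5A: $60,885 · Unit PH1: $21,665 · Unit 3B: $107,395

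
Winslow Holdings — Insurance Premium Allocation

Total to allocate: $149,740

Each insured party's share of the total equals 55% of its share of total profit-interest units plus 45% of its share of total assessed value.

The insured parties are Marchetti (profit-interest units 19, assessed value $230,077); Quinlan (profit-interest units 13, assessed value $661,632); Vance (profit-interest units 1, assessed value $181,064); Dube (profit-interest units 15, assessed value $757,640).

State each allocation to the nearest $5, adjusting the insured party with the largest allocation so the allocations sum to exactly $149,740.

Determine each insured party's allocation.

Totals — profit-interest units 48, assessed value 1,830,413.
Combined weights (55% profit-interest units + 45% assessed value): Marchetti 0.2743; Quinlan 0.3116; Vance 0.0560; Dube 0.3581.
Raw shares: Marchetti 41,069.47; Quinlan 46,661.68; Vance 8,381.28; Dube 53,627.57.
At nearest $5: Marchetti $41,070; Quinlan $46,660; Vance $8,380; Dube $53,630. Sum = $149,740.
No rounding difference to absorb.

Marchetti: $41,070 | Quinlan: $46,660 | Vance: $8,380 | Dube: $53,630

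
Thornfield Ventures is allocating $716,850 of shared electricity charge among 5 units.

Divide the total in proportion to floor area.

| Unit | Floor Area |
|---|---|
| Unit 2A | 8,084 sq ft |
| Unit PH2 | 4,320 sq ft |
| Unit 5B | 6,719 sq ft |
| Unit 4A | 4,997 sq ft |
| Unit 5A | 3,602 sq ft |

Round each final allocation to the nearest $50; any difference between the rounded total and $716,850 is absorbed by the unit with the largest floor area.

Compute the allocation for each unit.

Unit 2A: $209,050 · Unit PH2: $111,700 · Unit 5B: $173,750 · Unit 4A: $129,200 · Unit 5A: $93,150

Combined floor area = 8,084 + 4,320 + 6,719 + 4,997 + 3,602 = 27,722.
Unrounded shares: Unit 2A 209,040.31; Unit PH2 111,708.82; Unit 5B 173,743.42; Unit 4A 129,215.04; Unit 5A 93,142.40.
After rounding ($50): Unit 2A $209,050; Unit PH2 $111,700; Unit 5B $173,750; Unit 4A $129,200; Unit 5A $93,150. Sum = $716,850.
Sum already equals the total — no adjustment.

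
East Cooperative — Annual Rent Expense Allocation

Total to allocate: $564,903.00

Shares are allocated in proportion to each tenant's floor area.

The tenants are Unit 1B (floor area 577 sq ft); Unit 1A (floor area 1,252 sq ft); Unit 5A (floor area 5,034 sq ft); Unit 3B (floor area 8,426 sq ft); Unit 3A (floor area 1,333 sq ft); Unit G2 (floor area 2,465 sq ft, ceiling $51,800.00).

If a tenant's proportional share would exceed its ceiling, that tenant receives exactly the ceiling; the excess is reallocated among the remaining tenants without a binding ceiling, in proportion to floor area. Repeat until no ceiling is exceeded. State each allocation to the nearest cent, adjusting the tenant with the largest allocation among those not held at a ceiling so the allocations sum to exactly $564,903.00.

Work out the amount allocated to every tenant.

Unit 1B: $17,811.36 · Unit 1A: $38,647.87 · Unit 5A: $155,394.09 · Unit 3B: $260,101.42 · Unit 3A: $41,148.26 · Unit G2: $51,800.00

Total floor area = 19,087.
Proportional shares (ignoring caps): Unit 1B 17,077.0174; Unit 1A 37,054.4641; Unit 5A 148,987.3580; Unit 3B 249,377.7271; Unit 3A 39,451.7577; Unit G2 72,954.6757.
Cap binds for Unit G2 ($51,800.00); balance $513,103.00 reallocated over remaining floor area 16,622.
Remaining shares: Unit 1B 17,811.3603 → $17,811.36; Unit 1A 38,647.8737 → $38,647.87; Unit 5A 155,394.0863 → $155,394.09; Unit 3B 260,101.4245 → $260,101.42; Unit 3A 41,148.2553 → $41,148.26.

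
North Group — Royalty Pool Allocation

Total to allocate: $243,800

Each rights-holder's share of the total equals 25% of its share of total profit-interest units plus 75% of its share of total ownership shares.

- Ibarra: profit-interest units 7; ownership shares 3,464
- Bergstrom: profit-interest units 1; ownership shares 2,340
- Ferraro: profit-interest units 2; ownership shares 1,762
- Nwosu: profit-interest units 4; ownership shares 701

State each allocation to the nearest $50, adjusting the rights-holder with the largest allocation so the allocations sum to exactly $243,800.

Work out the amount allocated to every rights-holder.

Totals — profit-interest units 14, ownership shares 8,267.
Blended shares (25% profit-interest units + 75% ownership shares): Ibarra 0.4393; Bergstrom 0.2301; Ferraro 0.1956; Nwosu 0.1350.
Unrounded shares: Ibarra 107,091.96; Bergstrom 56,109.83; Ferraro 47,679.16; Nwosu 32,919.05.
At nearest $50: Ibarra $107,100; Bergstrom $56,100; Ferraro $47,700; Nwosu $32,900. Sum = $243,800.
Rounded total matches; no reconciliation needed.

Ibarra: $107,100; Bergstrom: $56,100; Ferraro: $47,700; Nwosu: $32,900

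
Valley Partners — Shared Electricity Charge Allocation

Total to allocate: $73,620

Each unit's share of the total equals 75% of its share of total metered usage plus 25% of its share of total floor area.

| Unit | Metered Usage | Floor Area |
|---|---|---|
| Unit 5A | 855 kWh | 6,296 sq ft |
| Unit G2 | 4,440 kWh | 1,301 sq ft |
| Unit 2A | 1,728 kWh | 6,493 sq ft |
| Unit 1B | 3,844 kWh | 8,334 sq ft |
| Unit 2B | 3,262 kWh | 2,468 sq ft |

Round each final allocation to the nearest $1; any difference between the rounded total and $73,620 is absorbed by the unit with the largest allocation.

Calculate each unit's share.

Unit 5A: $7,996 | Unit G2: $18,313 | Unit 2A: $11,554 | Unit 1B: $21,185 | Unit 2B: $14,572

Metered usage total 14,129; floor area total 24,892.
Combined weights (75% metered usage + 25% floor area): Unit 5A 0.1086; Unit G2 0.2488; Unit 2A 0.1569; Unit 1B 0.2878; Unit 2B 0.1979.
Raw shares: Unit 5A 7,996.497; Unit G2 18,313.12; Unit 2A 11,553.77; Unit 1B 21,184.16; Unit 2B 14,572.46.
After rounding ($1): Unit 5A $7,996; Unit G2 $18,313; Unit 2A $11,554; Unit 1B $21,184; Unit 2B $14,572. Sum = $73,619.
Difference $73,620 − $73,619 = +$1 applied to largest allocation (Unit 1B): Unit 1B becomes $21,185.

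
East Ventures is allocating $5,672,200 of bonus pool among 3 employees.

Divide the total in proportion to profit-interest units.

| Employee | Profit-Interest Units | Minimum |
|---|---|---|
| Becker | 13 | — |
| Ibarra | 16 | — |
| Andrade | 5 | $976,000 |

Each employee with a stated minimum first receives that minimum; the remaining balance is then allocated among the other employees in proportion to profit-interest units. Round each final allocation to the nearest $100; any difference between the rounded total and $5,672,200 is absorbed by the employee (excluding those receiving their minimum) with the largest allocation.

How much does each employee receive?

Minimums first: Andrade $976,000. Residual $4,696,200.
Residual split over remaining profit-interest units 29: Becker 2,105,193.10 → $2,105,200; Ibarra 2,591,006.90 → $2,591,000.

Becker: $2,105,200 | Ibarra: $2,591,000 | Andrade: $976,000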